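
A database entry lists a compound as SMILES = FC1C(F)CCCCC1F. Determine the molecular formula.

Walk through each heavy atom and fill implicit hydrogens from standard valence (C 4, N 3, O 2, S 2, halogen 1):
  atom 1: F (halogen, monovalent) → 0 H
  atom 2: C, bond orders sum to 3 (valence 4) → 1 H
  atom 3: C, bond orders sum to 3 (valence 4) → 1 H
  atom 4: F (halogen, monovalent) → 0 H
  atom 5: C, bond orders sum to 2 (valence 4) → 2 H
  atom 6: C, bond orders sum to 2 (valence 4) → 2 H
  atom 7: C, bond orders sum to 2 (valence 4) → 2 H
  atom 8: C, bond orders sum to 2 (valence 4) → 2 H
  atom 9: C, bond orders sum to 3 (valence 4) → 1 H
  atom 10: F (halogen, monovalent) → 0 H
Totals → C:7, H:11, F:3.

C7H11F3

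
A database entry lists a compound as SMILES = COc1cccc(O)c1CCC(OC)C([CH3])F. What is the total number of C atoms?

13

Count every carbon token in the SMILES (each C, including those in ring-closure positions and inside branches).
Carbon count: 13.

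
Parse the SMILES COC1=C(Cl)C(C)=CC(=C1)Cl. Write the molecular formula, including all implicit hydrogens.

C8H8Cl2O

Walk through each heavy atom and fill implicit hydrogens from standard valence (C 4, N 3, O 2, S 2, halogen 1):
  atom 1: C, bond orders sum to 1 (valence 4) → 3 H
  atom 2: O, bond orders sum to 2 (valence 2) → 0 H
  atom 3: C, bond orders sum to 4 (valence 4) → 0 H
  atom 4: C, bond orders sum to 4 (valence 4) → 0 H
  atom 5: Cl (halogen, monovalent) → 0 H
  atom 6: C, bond orders sum to 4 (valence 4) → 0 H
  atom 7: C, bond orders sum to 1 (valence 4) → 3 H
  atom 8: C, bond orders sum to 3 (valence 4) → 1 H
  atom 9: C, bond orders sum to 4 (valence 4) → 0 H
  atom 10: C, bond orders sum to 3 (valence 4) → 1 H
  atom 11: Cl (halogen, monovalent) → 0 H
Totals → C:8, H:8, Cl:2, O:1.
In Hill order: C8H8Cl2O.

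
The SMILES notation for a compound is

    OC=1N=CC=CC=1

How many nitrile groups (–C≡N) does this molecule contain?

Scan the SMILES for the nitrile motif — none present.
Groups that are present: 1 hydroxyl.

0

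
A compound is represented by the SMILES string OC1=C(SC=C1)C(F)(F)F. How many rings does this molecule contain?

1

In SMILES, each pair of matching ring-closure digits denotes one ring-closing bond; the number of such bonds equals the number of independent rings.
Ring-closure bonds here: 1.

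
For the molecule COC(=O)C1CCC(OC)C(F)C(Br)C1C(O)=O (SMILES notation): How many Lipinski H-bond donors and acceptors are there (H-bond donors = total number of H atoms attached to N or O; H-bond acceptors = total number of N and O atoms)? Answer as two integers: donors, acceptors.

1, 5

Donors: find every N or O and count the H atoms it carries.
  atom 2 (O): bond orders sum to 2 → 0 H
  atom 4 (O): bond orders sum to 2 → 0 H
  atom 9 (O): bond orders sum to 2 → 0 H
  atom 17 (O): bond orders sum to 1 → 1 H
  atom 18 (O): bond orders sum to 2 → 0 H
Lipinski HBD = 1.
Acceptors: N atoms = 0, O atoms = 5 → HBA = 5.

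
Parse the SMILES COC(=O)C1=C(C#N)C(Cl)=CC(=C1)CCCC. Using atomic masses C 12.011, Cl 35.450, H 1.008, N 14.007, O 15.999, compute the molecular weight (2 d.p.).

First, the molecular formula is C13H14ClNO2 (counting implicit H from valence).
  C: 13 × 12.011 = 156.143
  Cl: 1 × 35.450 = 35.450
  H: 14 × 1.008 = 14.112
  N: 1 × 14.007 = 14.007
  O: 2 × 15.999 = 31.998
Sum: 13×12.011 + 1×35.450 + 14×1.008 + 1×14.007 + 2×15.999 = 251.710 → 251.71 g/mol.

251.71 g/mol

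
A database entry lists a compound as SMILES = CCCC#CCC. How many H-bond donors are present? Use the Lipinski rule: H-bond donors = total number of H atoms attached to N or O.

Donors: find every N or O and count the H atoms it carries.
  (no N or O atoms present)
Lipinski HBD = 0.

0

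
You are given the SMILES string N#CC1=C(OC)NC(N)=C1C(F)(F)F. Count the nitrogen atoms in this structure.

Scan the SMILES for N atoms (remember two-letter symbols like Cl and Br are single atoms).
Nitrogen count: 3.

3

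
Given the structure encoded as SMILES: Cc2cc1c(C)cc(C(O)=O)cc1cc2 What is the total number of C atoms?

Count every carbon token in the SMILES (each C, including those in ring-closure positions and inside branches).
Carbon count: 13.

13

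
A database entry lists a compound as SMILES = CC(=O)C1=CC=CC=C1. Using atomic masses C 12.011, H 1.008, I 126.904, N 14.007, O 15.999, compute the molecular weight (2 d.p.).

First, the molecular formula is C8H8O (counting implicit H from valence).
  C: 8 × 12.011 = 96.088
  H: 8 × 1.008 = 8.064
  O: 1 × 15.999 = 15.999
Sum: 8×12.011 + 8×1.008 + 1×15.999 = 120.151 → 120.15 g/mol.

120.15 g/mol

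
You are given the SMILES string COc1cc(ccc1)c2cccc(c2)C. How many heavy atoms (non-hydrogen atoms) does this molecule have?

Every atom symbol written in the SMILES (organic subset) is one heavy atom; implicit H are not written.
Heavy atoms by element → C:14, O:1.
Total: 15.

15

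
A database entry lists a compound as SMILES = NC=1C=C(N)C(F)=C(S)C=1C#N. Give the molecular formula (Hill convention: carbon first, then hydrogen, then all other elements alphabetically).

C7H6FN3S

Walk through each heavy atom and fill implicit hydrogens from standard valence (C 4, N 3, O 2, S 2, halogen 1):
  atom 1: N, bond orders sum to 1 (valence 3) → 2 H
  atom 2: C, bond orders sum to 4 (valence 4) → 0 H
  atom 3: C, bond orders sum to 3 (valence 4) → 1 H
  atom 4: C, bond orders sum to 4 (valence 4) → 0 H
  atom 5: N, bond orders sum to 1 (valence 3) → 2 H
  atom 6: C, bond orders sum to 4 (valence 4) → 0 H
  atom 7: F (halogen, monovalent) → 0 H
  atom 8: C, bond orders sum to 4 (valence 4) → 0 H
  atom 9: S, bond orders sum to 1 (valence 2) → 1 H
  atom 10: C, bond orders sum to 4 (valence 4) → 0 H
  atom 11: C, bond orders sum to 4 (valence 4) → 0 H
  atom 12: N, bond orders sum to 3 (valence 3) → 0 H
Totals → C:7, H:6, F:1, N:3, S:1.
In Hill order: C7H6FN3S.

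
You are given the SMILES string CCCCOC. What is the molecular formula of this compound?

C5H12O

Walk through each heavy atom and fill implicit hydrogens from standard valence (C 4, N 3, O 2, S 2, halogen 1):
  atom 1: C, bond orders sum to 1 (valence 4) → 3 H
  atom 2: C, bond orders sum to 2 (valence 4) → 2 H
  atom 3: C, bond orders sum to 2 (valence 4) → 2 H
  atom 4: C, bond orders sum to 2 (valence 4) → 2 H
  atom 5: O, bond orders sum to 2 (valence 2) → 0 H
  atom 6: C, bond orders sum to 1 (valence 4) → 3 H
Totals → C:5, H:12, O:1.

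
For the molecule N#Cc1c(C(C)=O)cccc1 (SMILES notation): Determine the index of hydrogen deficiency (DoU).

Molecular formula: C9H7NO.
DoU = (2C + 2 + N − H − X) / 2, where X is the halogen count and O/S are ignored.
    = (2·9 + 2 + 1 − 7 − 0) / 2 = 14 / 2 = 7.

7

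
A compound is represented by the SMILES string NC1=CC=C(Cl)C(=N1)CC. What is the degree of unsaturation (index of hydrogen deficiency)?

Degree of unsaturation = (number of rings) + (number of π bonds).
Ring closures in the SMILES: 1.
π bonds: 3 double bonds (each 1 DoU) → 3 DoU from unsaturation.
Total DoU = 1 + 3 = 4.

4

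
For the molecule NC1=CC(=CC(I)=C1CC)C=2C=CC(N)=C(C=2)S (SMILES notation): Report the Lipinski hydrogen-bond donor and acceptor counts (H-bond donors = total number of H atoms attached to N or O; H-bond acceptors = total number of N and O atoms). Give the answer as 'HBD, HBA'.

Donors: find every N or O and count the H atoms it carries.
  atom 1 (N): bond orders sum to 1 → 2 H
  atom 15 (N): bond orders sum to 1 → 2 H
Lipinski HBD = 4.
Acceptors: N atoms = 2, O atoms = 0 → HBA = 2.

4, 2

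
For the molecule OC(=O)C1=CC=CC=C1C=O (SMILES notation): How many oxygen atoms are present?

Scan the SMILES for O atoms (remember two-letter symbols like Cl and Br are single atoms).
Oxygen count: 3.

3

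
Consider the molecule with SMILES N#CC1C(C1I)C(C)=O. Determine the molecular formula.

Walk through each heavy atom and fill implicit hydrogens from standard valence (C 4, N 3, O 2, S 2, halogen 1):
  atom 1: N, bond orders sum to 3 (valence 3) → 0 H
  atom 2: C, bond orders sum to 4 (valence 4) → 0 H
  atom 3: C, bond orders sum to 3 (valence 4) → 1 H
  atom 4: C, bond orders sum to 3 (valence 4) → 1 H
  atom 5: C, bond orders sum to 3 (valence 4) → 1 H
  atom 6: I (halogen, monovalent) → 0 H
  atom 7: C, bond orders sum to 4 (valence 4) → 0 H
  atom 8: C, bond orders sum to 1 (valence 4) → 3 H
  atom 9: O, bond orders sum to 2 (valence 2) → 0 H
Totals → C:6, H:6, I:1, N:1, O:1.

C6H6INO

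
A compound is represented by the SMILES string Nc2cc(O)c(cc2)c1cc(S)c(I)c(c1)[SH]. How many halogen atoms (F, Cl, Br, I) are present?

1

Halogen atoms appear at heavy-atom position 14 (1×I).
Other groups present: 1 hydroxyl, 1 primary amine, 2 thiol.
Halogen count: 1.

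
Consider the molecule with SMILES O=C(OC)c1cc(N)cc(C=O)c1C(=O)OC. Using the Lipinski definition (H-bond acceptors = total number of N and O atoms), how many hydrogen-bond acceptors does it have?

N atoms: 1; O atoms: 5.
Lipinski HBA = 1 + 5 = 6.

6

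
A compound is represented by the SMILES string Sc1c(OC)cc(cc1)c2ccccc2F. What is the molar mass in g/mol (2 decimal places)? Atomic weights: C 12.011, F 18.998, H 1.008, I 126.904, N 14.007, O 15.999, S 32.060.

First, the molecular formula is C13H11FOS (counting implicit H from valence).
  C: 13 × 12.011 = 156.143
  F: 1 × 18.998 = 18.998
  H: 11 × 1.008 = 11.088
  O: 1 × 15.999 = 15.999
  S: 1 × 32.060 = 32.060
Sum: 13×12.011 + 1×18.998 + 11×1.008 + 1×15.999 + 1×32.060 = 234.288 → 234.29 g/mol.

234.29 g/mol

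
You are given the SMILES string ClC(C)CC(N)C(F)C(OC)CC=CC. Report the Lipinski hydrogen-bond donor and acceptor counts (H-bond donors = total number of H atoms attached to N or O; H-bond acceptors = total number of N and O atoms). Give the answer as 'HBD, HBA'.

2, 2

Donors: find every N or O and count the H atoms it carries.
  atom 6 (N): bond orders sum to 1 → 2 H
  atom 10 (O): bond orders sum to 2 → 0 H
Lipinski HBD = 2.
Acceptors: N atoms = 1, O atoms = 1 → HBA = 2.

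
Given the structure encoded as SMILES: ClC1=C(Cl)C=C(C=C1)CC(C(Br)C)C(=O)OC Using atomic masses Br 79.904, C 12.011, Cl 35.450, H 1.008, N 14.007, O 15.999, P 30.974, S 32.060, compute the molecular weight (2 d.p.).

340.04 g/mol

First, the molecular formula is C12H13BrCl2O2 (counting implicit H from valence).
  Br: 1 × 79.904 = 79.904
  C: 12 × 12.011 = 144.132
  Cl: 2 × 35.450 = 70.900
  H: 13 × 1.008 = 13.104
  O: 2 × 15.999 = 31.998
Sum: 1×79.904 + 12×12.011 + 2×35.450 + 13×1.008 + 2×15.999 = 340.038 → 340.04 g/mol.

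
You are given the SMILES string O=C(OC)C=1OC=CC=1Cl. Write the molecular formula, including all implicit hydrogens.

Walk through each heavy atom and fill implicit hydrogens from standard valence (C 4, N 3, O 2, S 2, halogen 1):
  atom 1: O, bond orders sum to 2 (valence 2) → 0 H
  atom 2: C, bond orders sum to 4 (valence 4) → 0 H
  atom 3: O, bond orders sum to 2 (valence 2) → 0 H
  atom 4: C, bond orders sum to 1 (valence 4) → 3 H
  atom 5: C, bond orders sum to 4 (valence 4) → 0 H
  atom 6: O, bond orders sum to 2 (valence 2) → 0 H
  atom 7: C, bond orders sum to 3 (valence 4) → 1 H
  atom 8: C, bond orders sum to 3 (valence 4) → 1 H
  atom 9: C, bond orders sum to 4 (valence 4) → 0 H
  atom 10: Cl (halogen, monovalent) → 0 H
Totals → C:6, H:5, Cl:1, O:3.
In Hill order: C6H5ClO3.

C6H5ClO3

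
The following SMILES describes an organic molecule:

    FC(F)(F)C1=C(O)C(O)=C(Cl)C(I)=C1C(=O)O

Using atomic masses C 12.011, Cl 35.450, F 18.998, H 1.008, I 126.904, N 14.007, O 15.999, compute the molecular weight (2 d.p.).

First, the molecular formula is C8H3ClF3IO4 (counting implicit H from valence).
  C: 8 × 12.011 = 96.088
  Cl: 1 × 35.450 = 35.450
  F: 3 × 18.998 = 56.994
  H: 3 × 1.008 = 3.024
  I: 1 × 126.904 = 126.904
  O: 4 × 15.999 = 63.996
Sum: 8×12.011 + 1×35.450 + 3×18.998 + 3×1.008 + 1×126.904 + 4×15.999 = 382.456 → 382.46 g/mol.

382.46 g/mol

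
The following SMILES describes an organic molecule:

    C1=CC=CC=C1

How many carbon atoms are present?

6

Count every carbon token in the SMILES (each C, including those in ring-closure positions and inside branches).
Carbon count: 6.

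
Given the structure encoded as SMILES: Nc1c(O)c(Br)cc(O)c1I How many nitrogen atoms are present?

Scan the SMILES for N atoms (remember two-letter symbols like Cl and Br are single atoms).
Nitrogen count: 1.

1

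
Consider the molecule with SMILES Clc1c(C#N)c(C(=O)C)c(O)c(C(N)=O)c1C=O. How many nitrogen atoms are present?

Scan the SMILES for N atoms (remember two-letter symbols like Cl and Br are single atoms).
Nitrogen count: 2.

2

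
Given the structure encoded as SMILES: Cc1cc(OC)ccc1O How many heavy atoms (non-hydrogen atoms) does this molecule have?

Every atom symbol written in the SMILES (organic subset) is one heavy atom; implicit H are not written.
Heavy atoms by element → C:8, O:2.
Total: 10.

10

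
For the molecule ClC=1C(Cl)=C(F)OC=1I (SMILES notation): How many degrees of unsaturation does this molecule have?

3

Degree of unsaturation = (number of rings) + (number of π bonds).
Ring closures in the SMILES: 1.
π bonds: 2 double bonds (each 1 DoU) → 2 DoU from unsaturation.
Total DoU = 1 + 2 = 3.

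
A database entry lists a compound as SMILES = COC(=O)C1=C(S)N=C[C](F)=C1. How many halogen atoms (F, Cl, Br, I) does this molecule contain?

Halogen atoms appear at heavy-atom position 11 (1×F).
Other groups present: 1 ester, 1 thiol.
Halogen count: 1.

1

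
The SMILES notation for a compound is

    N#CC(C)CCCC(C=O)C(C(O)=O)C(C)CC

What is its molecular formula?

Walk through each heavy atom and fill implicit hydrogens from standard valence (C 4, N 3, O 2, S 2, halogen 1):
  atom 1: N, bond orders sum to 3 (valence 3) → 0 H
  atom 2: C, bond orders sum to 4 (valence 4) → 0 H
  atom 3: C, bond orders sum to 3 (valence 4) → 1 H
  atom 4: C, bond orders sum to 1 (valence 4) → 3 H
  atom 5: C, bond orders sum to 2 (valence 4) → 2 H
  atom 6: C, bond orders sum to 2 (valence 4) → 2 H
  atom 7: C, bond orders sum to 2 (valence 4) → 2 H
  atom 8: C, bond orders sum to 3 (valence 4) → 1 H
  atom 9: C, bond orders sum to 3 (valence 4) → 1 H
  atom 10: O, bond orders sum to 2 (valence 2) → 0 H
  atom 11: C, bond orders sum to 3 (valence 4) → 1 H
  atom 12: C, bond orders sum to 4 (valence 4) → 0 H
  atom 13: O, bond orders sum to 1 (valence 2) → 1 H
  atom 14: O, bond orders sum to 2 (valence 2) → 0 H
  atom 15: C, bond orders sum to 3 (valence 4) → 1 H
  atom 16: C, bond orders sum to 1 (valence 4) → 3 H
  atom 17: C, bond orders sum to 2 (valence 4) → 2 H
  atom 18: C, bond orders sum to 1 (valence 4) → 3 H
Totals → C:14, H:23, N:1, O:3.

C14H23NO3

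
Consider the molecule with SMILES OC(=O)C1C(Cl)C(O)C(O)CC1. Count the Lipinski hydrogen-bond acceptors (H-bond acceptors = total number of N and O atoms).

4

N atoms: 0; O atoms: 4.
Lipinski HBA = 0 + 4 = 4.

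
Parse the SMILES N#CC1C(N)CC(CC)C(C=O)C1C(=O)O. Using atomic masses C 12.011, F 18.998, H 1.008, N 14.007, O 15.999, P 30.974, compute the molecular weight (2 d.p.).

224.26 g/mol

First, the molecular formula is C11H16N2O3 (counting implicit H from valence).
  C: 11 × 12.011 = 132.121
  H: 16 × 1.008 = 16.128
  N: 2 × 14.007 = 28.014
  O: 3 × 15.999 = 47.997
Sum: 11×12.011 + 16×1.008 + 2×14.007 + 3×15.999 = 224.260 → 224.26 g/mol.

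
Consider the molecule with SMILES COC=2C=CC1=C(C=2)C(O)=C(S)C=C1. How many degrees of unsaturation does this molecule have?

Molecular formula: C11H10O2S.
DoU = (2C + 2 + N − H − X) / 2, where X is the halogen count and O/S are ignored.
    = (2·11 + 2 + 0 − 10 − 0) / 2 = 14 / 2 = 7.

7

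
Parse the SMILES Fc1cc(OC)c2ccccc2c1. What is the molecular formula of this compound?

C11H9FO

Walk through each heavy atom and fill implicit hydrogens from standard valence (C 4, N 3, O 2, S 2, halogen 1); for lowercase aromatic atoms, an aromatic c carries 1 H when it has two neighbours and 0 H with three, and aromatic n carries 0 H:
  atom 1: F (halogen, monovalent) → 0 H
  atom 2: aromatic c, 3 neighbours → 0 H
  atom 3: aromatic c, 2 neighbours → 1 H
  atom 4: aromatic c, 3 neighbours → 0 H
  atom 5: O, bond orders sum to 2 (valence 2) → 0 H
  atom 6: C, bond orders sum to 1 (valence 4) → 3 H
  atom 7: aromatic c, 3 neighbours → 0 H
  atom 8: aromatic c, 2 neighbours → 1 H
  atom 9: aromatic c, 2 neighbours → 1 H
  atom 10: aromatic c, 2 neighbours → 1 H
  atom 11: aromatic c, 2 neighbours → 1 H
  atom 12: aromatic c, 3 neighbours → 0 H
  atom 13: aromatic c, 2 neighbours → 1 H
Totals → C:11, H:9, F:1, O:1.
In Hill order: C11H9FO.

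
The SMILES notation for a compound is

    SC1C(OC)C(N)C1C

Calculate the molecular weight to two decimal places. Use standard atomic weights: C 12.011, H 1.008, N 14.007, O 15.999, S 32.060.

147.24 g/mol

First, the molecular formula is C6H13NOS (counting implicit H from valence).
  C: 6 × 12.011 = 72.066
  H: 13 × 1.008 = 13.104
  N: 1 × 14.007 = 14.007
  O: 1 × 15.999 = 15.999
  S: 1 × 32.060 = 32.060
Sum: 6×12.011 + 13×1.008 + 1×14.007 + 1×15.999 + 1×32.060 = 147.236 → 147.24 g/mol.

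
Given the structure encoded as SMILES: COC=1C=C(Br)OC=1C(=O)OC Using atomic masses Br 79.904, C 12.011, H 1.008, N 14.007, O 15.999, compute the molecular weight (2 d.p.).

235.03 g/mol

First, the molecular formula is C7H7BrO4 (counting implicit H from valence).
  Br: 1 × 79.904 = 79.904
  C: 7 × 12.011 = 84.077
  H: 7 × 1.008 = 7.056
  O: 4 × 15.999 = 63.996
Sum: 1×79.904 + 7×12.011 + 7×1.008 + 4×15.999 = 235.033 → 235.03 g/mol.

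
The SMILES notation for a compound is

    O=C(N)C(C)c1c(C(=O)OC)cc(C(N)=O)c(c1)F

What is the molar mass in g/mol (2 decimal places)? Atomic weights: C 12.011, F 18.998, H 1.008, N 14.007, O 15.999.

268.24 g/mol

First, the molecular formula is C12H13FN2O4 (counting implicit H from valence).
  C: 12 × 12.011 = 144.132
  F: 1 × 18.998 = 18.998
  H: 13 × 1.008 = 13.104
  N: 2 × 14.007 = 28.014
  O: 4 × 15.999 = 63.996
Sum: 12×12.011 + 1×18.998 + 13×1.008 + 2×14.007 + 4×15.999 = 268.244 → 268.24 g/mol.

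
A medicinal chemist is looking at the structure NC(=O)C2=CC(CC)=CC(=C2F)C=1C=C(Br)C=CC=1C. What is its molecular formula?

C16H15BrFNO

Walk through each heavy atom and fill implicit hydrogens from standard valence (C 4, N 3, O 2, S 2, halogen 1):
  atom 1: N, bond orders sum to 1 (valence 3) → 2 H
  atom 2: C, bond orders sum to 4 (valence 4) → 0 H
  atom 3: O, bond orders sum to 2 (valence 2) → 0 H
  atom 4: C, bond orders sum to 4 (valence 4) → 0 H
  atom 5: C, bond orders sum to 3 (valence 4) → 1 H
  atom 6: C, bond orders sum to 4 (valence 4) → 0 H
  atom 7: C, bond orders sum to 2 (valence 4) → 2 H
  atom 8: C, bond orders sum to 1 (valence 4) → 3 H
  atom 9: C, bond orders sum to 3 (valence 4) → 1 H
  atom 10: C, bond orders sum to 4 (valence 4) → 0 H
  atom 11: C, bond orders sum to 4 (valence 4) → 0 H
  atom 12: F (halogen, monovalent) → 0 H
  atom 13: C, bond orders sum to 4 (valence 4) → 0 H
  atom 14: C, bond orders sum to 3 (valence 4) → 1 H
  atom 15: C, bond orders sum to 4 (valence 4) → 0 H
  atom 16: Br (halogen, monovalent) → 0 H
  atom 17: C, bond orders sum to 3 (valence 4) → 1 H
  atom 18: C, bond orders sum to 3 (valence 4) → 1 H
  atom 19: C, bond orders sum to 4 (valence 4) → 0 H
  atom 20: C, bond orders sum to 1 (valence 4) → 3 H
Totals → C:16, H:15, Br:1, F:1, N:1, O:1.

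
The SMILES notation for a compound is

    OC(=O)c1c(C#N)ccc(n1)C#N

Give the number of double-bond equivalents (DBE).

Molecular formula: C8H3N3O2.
DoU = (2C + 2 + N − H − X) / 2, where X is the halogen count and O/S are ignored.
    = (2·8 + 2 + 3 − 3 − 0) / 2 = 18 / 2 = 9.

9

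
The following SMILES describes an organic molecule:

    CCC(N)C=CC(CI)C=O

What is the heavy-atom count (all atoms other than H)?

11

Every atom symbol written in the SMILES (organic subset) is one heavy atom; implicit H are not written.
Heavy atoms by element → C:8, I:1, N:1, O:1.
Total: 11.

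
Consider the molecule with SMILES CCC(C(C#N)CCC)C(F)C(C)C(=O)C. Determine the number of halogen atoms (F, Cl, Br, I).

Halogen atoms appear at heavy-atom position 11 (1×F).
Other groups present: 1 ketone, 1 nitrile.
Halogen count: 1.

1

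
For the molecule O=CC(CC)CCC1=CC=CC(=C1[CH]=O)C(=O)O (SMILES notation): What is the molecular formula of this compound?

Walk through each heavy atom and fill implicit hydrogens from standard valence (C 4, N 3, O 2, S 2, halogen 1):
  atom 1: O, bond orders sum to 2 (valence 2) → 0 H
  atom 2: C, bond orders sum to 3 (valence 4) → 1 H
  atom 3: C, bond orders sum to 3 (valence 4) → 1 H
  atom 4: C, bond orders sum to 2 (valence 4) → 2 H
  atom 5: C, bond orders sum to 1 (valence 4) → 3 H
  atom 6: C, bond orders sum to 2 (valence 4) → 2 H
  atom 7: C, bond orders sum to 2 (valence 4) → 2 H
  atom 8: C, bond orders sum to 4 (valence 4) → 0 H
  atom 9: C, bond orders sum to 3 (valence 4) → 1 H
  atom 10: C, bond orders sum to 3 (valence 4) → 1 H
  atom 11: C, bond orders sum to 3 (valence 4) → 1 H
  atom 12: C, bond orders sum to 4 (valence 4) → 0 H
  atom 13: C, bond orders sum to 4 (valence 4) → 0 H
  atom 14: C with explicit H count 1
  atom 15: O, bond orders sum to 2 (valence 2) → 0 H
  atom 16: C, bond orders sum to 4 (valence 4) → 0 H
  atom 17: O, bond orders sum to 2 (valence 2) → 0 H
  atom 18: O, bond orders sum to 1 (valence 2) → 1 H
Totals → C:14, H:16, O:4.

C14H16O4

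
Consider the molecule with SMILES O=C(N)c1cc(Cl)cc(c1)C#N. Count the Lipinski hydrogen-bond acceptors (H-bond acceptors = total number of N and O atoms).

N atoms: 2; O atoms: 1.
Lipinski HBA = 2 + 1 = 3.

3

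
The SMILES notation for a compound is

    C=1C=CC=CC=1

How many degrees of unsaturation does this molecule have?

4

Degree of unsaturation = (number of rings) + (number of π bonds).
Ring closures in the SMILES: 1.
π bonds: 3 double bonds (each 1 DoU) → 3 DoU from unsaturation.
Total DoU = 1 + 3 = 4.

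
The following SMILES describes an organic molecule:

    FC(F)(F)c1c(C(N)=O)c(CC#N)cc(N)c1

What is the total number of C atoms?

Count every carbon token in the SMILES (each C, including those in ring-closure positions and inside branches).
Carbon count: 10.

10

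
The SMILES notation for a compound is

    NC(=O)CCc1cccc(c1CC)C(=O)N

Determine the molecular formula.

Walk through each heavy atom and fill implicit hydrogens from standard valence (C 4, N 3, O 2, S 2, halogen 1); for lowercase aromatic atoms, an aromatic c carries 1 H when it has two neighbours and 0 H with three, and aromatic n carries 0 H:
  atom 1: N, bond orders sum to 1 (valence 3) → 2 H
  atom 2: C, bond orders sum to 4 (valence 4) → 0 H
  atom 3: O, bond orders sum to 2 (valence 2) → 0 H
  atom 4: C, bond orders sum to 2 (valence 4) → 2 H
  atom 5: C, bond orders sum to 2 (valence 4) → 2 H
  atom 6: aromatic c, 3 neighbours → 0 H
  atom 7: aromatic c, 2 neighbours → 1 H
  atom 8: aromatic c, 2 neighbours → 1 H
  atom 9: aromatic c, 2 neighbours → 1 H
  atom 10: aromatic c, 3 neighbours → 0 H
  atom 11: aromatic c, 3 neighbours → 0 H
  atom 12: C, bond orders sum to 2 (valence 4) → 2 H
  atom 13: C, bond orders sum to 1 (valence 4) → 3 H
  atom 14: C, bond orders sum to 4 (valence 4) → 0 H
  atom 15: O, bond orders sum to 2 (valence 2) → 0 H
  atom 16: N, bond orders sum to 1 (valence 3) → 2 H
Totals → C:12, H:16, N:2, O:2.

C12H16N2O2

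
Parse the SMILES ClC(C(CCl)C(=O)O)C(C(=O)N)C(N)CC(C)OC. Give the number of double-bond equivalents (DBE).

2

Degree of unsaturation = (number of rings) + (number of π bonds).
Ring closures in the SMILES: 0.
π bonds: 2 double bonds (each 1 DoU) → 2 DoU from unsaturation.
Total DoU = 0 + 2 = 2.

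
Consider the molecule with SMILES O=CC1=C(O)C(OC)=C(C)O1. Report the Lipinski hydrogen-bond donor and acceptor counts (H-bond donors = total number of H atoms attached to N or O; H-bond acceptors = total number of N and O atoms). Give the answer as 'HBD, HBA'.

Donors: find every N or O and count the H atoms it carries.
  atom 1 (O): bond orders sum to 2 → 0 H
  atom 5 (O): bond orders sum to 1 → 1 H
  atom 7 (O): bond orders sum to 2 → 0 H
  atom 11 (O): bond orders sum to 2 → 0 H
Lipinski HBD = 1.
Acceptors: N atoms = 0, O atoms = 4 → HBA = 4.

1, 4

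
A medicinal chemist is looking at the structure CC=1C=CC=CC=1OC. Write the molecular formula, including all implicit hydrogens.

Walk through each heavy atom and fill implicit hydrogens from standard valence (C 4, N 3, O 2, S 2, halogen 1):
  atom 1: C, bond orders sum to 1 (valence 4) → 3 H
  atom 2: C, bond orders sum to 4 (valence 4) → 0 H
  atom 3: C, bond orders sum to 3 (valence 4) → 1 H
  atom 4: C, bond orders sum to 3 (valence 4) → 1 H
  atom 5: C, bond orders sum to 3 (valence 4) → 1 H
  atom 6: C, bond orders sum to 3 (valence 4) → 1 H
  atom 7: C, bond orders sum to 4 (valence 4) → 0 H
  atom 8: O, bond orders sum to 2 (valence 2) → 0 H
  atom 9: C, bond orders sum to 1 (valence 4) → 3 H
Totals → C:8, H:10, O:1.

C8H10O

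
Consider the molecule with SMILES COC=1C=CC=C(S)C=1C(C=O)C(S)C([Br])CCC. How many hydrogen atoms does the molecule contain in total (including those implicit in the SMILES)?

19

Walk through each heavy atom and fill implicit hydrogens from standard valence (C 4, N 3, O 2, S 2, halogen 1):
  atom 1: C, bond orders sum to 1 (valence 4) → 3 H
  atom 2: O, bond orders sum to 2 (valence 2) → 0 H
  atom 3: C, bond orders sum to 4 (valence 4) → 0 H
  atom 4: C, bond orders sum to 3 (valence 4) → 1 H
  atom 5: C, bond orders sum to 3 (valence 4) → 1 H
  atom 6: C, bond orders sum to 3 (valence 4) → 1 H
  atom 7: C, bond orders sum to 4 (valence 4) → 0 H
  atom 8: S, bond orders sum to 1 (valence 2) → 1 H
  atom 9: C, bond orders sum to 4 (valence 4) → 0 H
  atom 10: C, bond orders sum to 3 (valence 4) → 1 H
  atom 11: C, bond orders sum to 3 (valence 4) → 1 H
  atom 12: O, bond orders sum to 2 (valence 2) → 0 H
  atom 13: C, bond orders sum to 3 (valence 4) → 1 H
  atom 14: S, bond orders sum to 1 (valence 2) → 1 H
  atom 15: C, bond orders sum to 3 (valence 4) → 1 H
  atom 16: Br with explicit H count 0
  atom 17: C, bond orders sum to 2 (valence 4) → 2 H
  atom 18: C, bond orders sum to 2 (valence 4) → 2 H
  atom 19: C, bond orders sum to 1 (valence 4) → 3 H
Total hydrogens: 19.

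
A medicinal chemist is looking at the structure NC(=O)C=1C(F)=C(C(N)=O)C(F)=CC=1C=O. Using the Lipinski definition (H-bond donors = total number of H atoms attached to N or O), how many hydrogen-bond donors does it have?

4

Donors: find every N or O and count the H atoms it carries.
  atom 1 (N): bond orders sum to 1 → 2 H
  atom 3 (O): bond orders sum to 2 → 0 H
  atom 9 (N): bond orders sum to 1 → 2 H
  atom 10 (O): bond orders sum to 2 → 0 H
  atom 16 (O): bond orders sum to 2 → 0 H
Lipinski HBD = 4.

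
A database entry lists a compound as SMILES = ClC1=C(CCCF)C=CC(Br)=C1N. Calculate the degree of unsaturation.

4

Molecular formula: C9H10BrClFN.
DoU = (2C + 2 + N − H − X) / 2, where X is the halogen count and O/S are ignored.
    = (2·9 + 2 + 1 − 10 − 3) / 2 = 8 / 2 = 4.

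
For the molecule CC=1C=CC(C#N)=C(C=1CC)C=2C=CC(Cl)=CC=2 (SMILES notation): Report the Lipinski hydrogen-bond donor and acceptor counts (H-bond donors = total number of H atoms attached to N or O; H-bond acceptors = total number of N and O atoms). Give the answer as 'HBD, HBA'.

Donors: find every N or O and count the H atoms it carries.
  atom 7 (N): bond orders sum to 3 → 0 H
Lipinski HBD = 0.
Acceptors: N atoms = 1, O atoms = 0 → HBA = 1.

0, 1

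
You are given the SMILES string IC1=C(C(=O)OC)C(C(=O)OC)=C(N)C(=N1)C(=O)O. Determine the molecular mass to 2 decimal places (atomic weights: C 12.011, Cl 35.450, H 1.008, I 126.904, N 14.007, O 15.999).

380.09 g/mol

First, the molecular formula is C10H9IN2O6 (counting implicit H from valence).
  C: 10 × 12.011 = 120.110
  H: 9 × 1.008 = 9.072
  I: 1 × 126.904 = 126.904
  N: 2 × 14.007 = 28.014
  O: 6 × 15.999 = 95.994
Sum: 10×12.011 + 9×1.008 + 1×126.904 + 2×14.007 + 6×15.999 = 380.094 → 380.09 g/mol.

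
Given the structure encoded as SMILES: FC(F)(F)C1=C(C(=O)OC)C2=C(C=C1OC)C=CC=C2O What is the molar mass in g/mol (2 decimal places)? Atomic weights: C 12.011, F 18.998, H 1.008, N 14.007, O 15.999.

First, the molecular formula is C14H11F3O4 (counting implicit H from valence).
  C: 14 × 12.011 = 168.154
  F: 3 × 18.998 = 56.994
  H: 11 × 1.008 = 11.088
  O: 4 × 15.999 = 63.996
Sum: 14×12.011 + 3×18.998 + 11×1.008 + 4×15.999 = 300.232 → 300.23 g/mol.

300.23 g/mol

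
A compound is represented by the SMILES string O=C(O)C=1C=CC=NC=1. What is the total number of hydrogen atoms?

Walk through each heavy atom and fill implicit hydrogens from standard valence (C 4, N 3, O 2, S 2, halogen 1):
  atom 1: O, bond orders sum to 2 (valence 2) → 0 H
  atom 2: C, bond orders sum to 4 (valence 4) → 0 H
  atom 3: O, bond orders sum to 1 (valence 2) → 1 H
  atom 4: C, bond orders sum to 4 (valence 4) → 0 H
  atom 5: C, bond orders sum to 3 (valence 4) → 1 H
  atom 6: C, bond orders sum to 3 (valence 4) → 1 H
  atom 7: C, bond orders sum to 3 (valence 4) → 1 H
  atom 8: N, bond orders sum to 3 (valence 3) → 0 H
  atom 9: C, bond orders sum to 3 (valence 4) → 1 H
Total hydrogens: 5.

5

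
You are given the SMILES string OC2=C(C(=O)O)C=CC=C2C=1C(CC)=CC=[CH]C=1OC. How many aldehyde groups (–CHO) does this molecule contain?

Scan the SMILES for the aldehyde motif — none present.
Groups that are present: 1 carboxylic acid, 1 ether, 1 hydroxyl.

0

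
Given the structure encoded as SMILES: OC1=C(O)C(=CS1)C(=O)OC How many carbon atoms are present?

6

Count every carbon token in the SMILES (each C, including those in ring-closure positions and inside branches).
Carbon count: 6.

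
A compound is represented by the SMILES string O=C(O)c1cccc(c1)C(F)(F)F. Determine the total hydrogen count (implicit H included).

Walk through each heavy atom and fill implicit hydrogens from standard valence (C 4, N 3, O 2, S 2, halogen 1); for lowercase aromatic atoms, an aromatic c carries 1 H when it has two neighbours and 0 H with three, and aromatic n carries 0 H:
  atom 1: O, bond orders sum to 2 (valence 2) → 0 H
  atom 2: C, bond orders sum to 4 (valence 4) → 0 H
  atom 3: O, bond orders sum to 1 (valence 2) → 1 H
  atom 4: aromatic c, 3 neighbours → 0 H
  atom 5: aromatic c, 2 neighbours → 1 H
  atom 6: aromatic c, 2 neighbours → 1 H
  atom 7: aromatic c, 2 neighbours → 1 H
  atom 8: aromatic c, 3 neighbours → 0 H
  atom 9: aromatic c, 2 neighbours → 1 H
  atom 10: C, bond orders sum to 4 (valence 4) → 0 H
  atom 11: F (halogen, monovalent) → 0 H
  atom 12: F (halogen, monovalent) → 0 H
  atom 13: F (halogen, monovalent) → 0 H
Total hydrogens: 5.

5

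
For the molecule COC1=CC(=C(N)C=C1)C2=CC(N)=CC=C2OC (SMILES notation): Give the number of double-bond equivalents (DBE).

8

Molecular formula: C14H16N2O2.
DoU = (2C + 2 + N − H − X) / 2, where X is the halogen count and O/S are ignored.
    = (2·14 + 2 + 2 − 16 − 0) / 2 = 16 / 2 = 8.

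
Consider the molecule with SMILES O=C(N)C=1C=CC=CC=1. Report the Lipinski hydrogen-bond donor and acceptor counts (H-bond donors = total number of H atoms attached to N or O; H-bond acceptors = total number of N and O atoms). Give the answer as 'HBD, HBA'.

2, 2

Donors: find every N or O and count the H atoms it carries.
  atom 1 (O): bond orders sum to 2 → 0 H
  atom 3 (N): bond orders sum to 1 → 2 H
Lipinski HBD = 2.
Acceptors: N atoms = 1, O atoms = 1 → HBA = 2.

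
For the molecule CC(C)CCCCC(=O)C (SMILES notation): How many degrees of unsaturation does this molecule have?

Degree of unsaturation = (number of rings) + (number of π bonds).
Ring closures in the SMILES: 0.
π bonds: 1 double bond (each 1 DoU) → 1 DoU from unsaturation.
Total DoU = 0 + 1 = 1.

1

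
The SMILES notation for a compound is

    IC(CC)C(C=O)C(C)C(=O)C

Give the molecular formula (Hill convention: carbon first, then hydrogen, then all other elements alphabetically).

C9H15IO2

Walk through each heavy atom and fill implicit hydrogens from standard valence (C 4, N 3, O 2, S 2, halogen 1):
  atom 1: I (halogen, monovalent) → 0 H
  atom 2: C, bond orders sum to 3 (valence 4) → 1 H
  atom 3: C, bond orders sum to 2 (valence 4) → 2 H
  atom 4: C, bond orders sum to 1 (valence 4) → 3 H
  atom 5: C, bond orders sum to 3 (valence 4) → 1 H
  atom 6: C, bond orders sum to 3 (valence 4) → 1 H
  atom 7: O, bond orders sum to 2 (valence 2) → 0 H
  atom 8: C, bond orders sum to 3 (valence 4) → 1 H
  atom 9: C, bond orders sum to 1 (valence 4) → 3 H
  atom 10: C, bond orders sum to 4 (valence 4) → 0 H
  atom 11: O, bond orders sum to 2 (valence 2) → 0 H
  atom 12: C, bond orders sum to 1 (valence 4) → 3 H
Totals → C:9, H:15, I:1, O:2.
In Hill order: C9H15IO2.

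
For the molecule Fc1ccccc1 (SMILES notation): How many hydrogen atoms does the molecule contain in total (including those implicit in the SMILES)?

Walk through each heavy atom and fill implicit hydrogens from standard valence (C 4, N 3, O 2, S 2, halogen 1); for lowercase aromatic atoms, an aromatic c carries 1 H when it has two neighbours and 0 H with three, and aromatic n carries 0 H:
  atom 1: F (halogen, monovalent) → 0 H
  atom 2: aromatic c, 3 neighbours → 0 H
  atom 3: aromatic c, 2 neighbours → 1 H
  atom 4: aromatic c, 2 neighbours → 1 H
  atom 5: aromatic c, 2 neighbours → 1 H
  atom 6: aromatic c, 2 neighbours → 1 H
  atom 7: aromatic c, 2 neighbours → 1 H
Total hydrogens: 5.

5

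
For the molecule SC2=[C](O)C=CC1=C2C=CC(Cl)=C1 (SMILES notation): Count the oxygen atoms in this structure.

1

Scan the SMILES for O atoms (remember two-letter symbols like Cl and Br are single atoms).
Oxygen count: 1.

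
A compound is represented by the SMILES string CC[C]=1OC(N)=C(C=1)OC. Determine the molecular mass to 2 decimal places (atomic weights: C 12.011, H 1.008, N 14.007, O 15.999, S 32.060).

First, the molecular formula is C7H11NO2 (counting implicit H from valence).
  C: 7 × 12.011 = 84.077
  H: 11 × 1.008 = 11.088
  N: 1 × 14.007 = 14.007
  O: 2 × 15.999 = 31.998
Sum: 7×12.011 + 11×1.008 + 1×14.007 + 2×15.999 = 141.170 → 141.17 g/mol.

141.17 g/mol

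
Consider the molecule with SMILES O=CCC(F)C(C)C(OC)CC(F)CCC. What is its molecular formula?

Walk through each heavy atom and fill implicit hydrogens from standard valence (C 4, N 3, O 2, S 2, halogen 1):
  atom 1: O, bond orders sum to 2 (valence 2) → 0 H
  atom 2: C, bond orders sum to 3 (valence 4) → 1 H
  atom 3: C, bond orders sum to 2 (valence 4) → 2 H
  atom 4: C, bond orders sum to 3 (valence 4) → 1 H
  atom 5: F (halogen, monovalent) → 0 H
  atom 6: C, bond orders sum to 3 (valence 4) → 1 H
  atom 7: C, bond orders sum to 1 (valence 4) → 3 H
  atom 8: C, bond orders sum to 3 (valence 4) → 1 H
  atom 9: O, bond orders sum to 2 (valence 2) → 0 H
  atom 10: C, bond orders sum to 1 (valence 4) → 3 H
  atom 11: C, bond orders sum to 2 (valence 4) → 2 H
  atom 12: C, bond orders sum to 3 (valence 4) → 1 H
  atom 13: F (halogen, monovalent) → 0 H
  atom 14: C, bond orders sum to 2 (valence 4) → 2 H
  atom 15: C, bond orders sum to 2 (valence 4) → 2 H
  atom 16: C, bond orders sum to 1 (valence 4) → 3 H
Totals → C:12, H:22, F:2, O:2.

C12H22F2O2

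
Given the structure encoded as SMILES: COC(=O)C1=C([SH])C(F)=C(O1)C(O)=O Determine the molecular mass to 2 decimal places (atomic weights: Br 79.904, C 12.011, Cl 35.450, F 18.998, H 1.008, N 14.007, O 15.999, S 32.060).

220.17 g/mol

First, the molecular formula is C7H5FO5S (counting implicit H from valence).
  C: 7 × 12.011 = 84.077
  F: 1 × 18.998 = 18.998
  H: 5 × 1.008 = 5.040
  O: 5 × 15.999 = 79.995
  S: 1 × 32.060 = 32.060
Sum: 7×12.011 + 1×18.998 + 5×1.008 + 5×15.999 + 1×32.060 = 220.170 → 220.17 g/mol.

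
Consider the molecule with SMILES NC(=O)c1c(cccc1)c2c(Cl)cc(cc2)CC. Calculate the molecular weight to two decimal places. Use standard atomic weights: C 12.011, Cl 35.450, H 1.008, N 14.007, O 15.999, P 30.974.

259.73 g/mol

First, the molecular formula is C15H14ClNO (counting implicit H from valence).
  C: 15 × 12.011 = 180.165
  Cl: 1 × 35.450 = 35.450
  H: 14 × 1.008 = 14.112
  N: 1 × 14.007 = 14.007
  O: 1 × 15.999 = 15.999
Sum: 15×12.011 + 1×35.450 + 14×1.008 + 1×14.007 + 1×15.999 = 259.733 → 259.73 g/mol.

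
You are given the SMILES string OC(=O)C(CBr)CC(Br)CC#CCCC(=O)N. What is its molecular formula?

Walk through each heavy atom and fill implicit hydrogens from standard valence (C 4, N 3, O 2, S 2, halogen 1):
  atom 1: O, bond orders sum to 1 (valence 2) → 1 H
  atom 2: C, bond orders sum to 4 (valence 4) → 0 H
  atom 3: O, bond orders sum to 2 (valence 2) → 0 H
  atom 4: C, bond orders sum to 3 (valence 4) → 1 H
  atom 5: C, bond orders sum to 2 (valence 4) → 2 H
  atom 6: Br (halogen, monovalent) → 0 H
  atom 7: C, bond orders sum to 2 (valence 4) → 2 H
  atom 8: C, bond orders sum to 3 (valence 4) → 1 H
  atom 9: Br (halogen, monovalent) → 0 H
  atom 10: C, bond orders sum to 2 (valence 4) → 2 H
  atom 11: C, bond orders sum to 4 (valence 4) → 0 H
  atom 12: C, bond orders sum to 4 (valence 4) → 0 H
  atom 13: C, bond orders sum to 2 (valence 4) → 2 H
  atom 14: C, bond orders sum to 2 (valence 4) → 2 H
  atom 15: C, bond orders sum to 4 (valence 4) → 0 H
  atom 16: O, bond orders sum to 2 (valence 2) → 0 H
  atom 17: N, bond orders sum to 1 (valence 3) → 2 H
Totals → C:11, H:15, Br:2, N:1, O:3.

C11H15Br2NO3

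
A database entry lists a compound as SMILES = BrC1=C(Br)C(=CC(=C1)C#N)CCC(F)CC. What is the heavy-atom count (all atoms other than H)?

Every atom symbol written in the SMILES (organic subset) is one heavy atom; implicit H are not written.
Heavy atoms by element → Br:2, C:12, F:1, N:1.
Total: 16.

16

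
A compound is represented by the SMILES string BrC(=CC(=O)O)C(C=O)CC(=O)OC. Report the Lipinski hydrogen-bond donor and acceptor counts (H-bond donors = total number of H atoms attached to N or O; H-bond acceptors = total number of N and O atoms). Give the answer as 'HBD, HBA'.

Donors: find every N or O and count the H atoms it carries.
  atom 5 (O): bond orders sum to 2 → 0 H
  atom 6 (O): bond orders sum to 1 → 1 H
  atom 9 (O): bond orders sum to 2 → 0 H
  atom 12 (O): bond orders sum to 2 → 0 H
  atom 13 (O): bond orders sum to 2 → 0 H
Lipinski HBD = 1.
Acceptors: N atoms = 0, O atoms = 5 → HBA = 5.

1, 5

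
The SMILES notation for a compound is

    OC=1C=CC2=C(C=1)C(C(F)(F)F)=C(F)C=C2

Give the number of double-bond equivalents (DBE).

7

Degree of unsaturation = (number of rings) + (number of π bonds).
Ring closures in the SMILES: 2.
π bonds: 5 double bonds (each 1 DoU) → 5 DoU from unsaturation.
Total DoU = 2 + 5 = 7.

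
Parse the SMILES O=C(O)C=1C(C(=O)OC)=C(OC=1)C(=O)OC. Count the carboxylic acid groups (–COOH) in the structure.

1

The carboxylic acid motif appears at heavy-atom position 2 in the SMILES.
Other groups present: 2 ester.
Carboxylic acid count: 1.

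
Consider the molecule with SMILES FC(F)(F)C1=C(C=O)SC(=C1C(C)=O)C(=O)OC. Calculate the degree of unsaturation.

6

Molecular formula: C10H7F3O4S.
DoU = (2C + 2 + N − H − X) / 2, where X is the halogen count and O/S are ignored.
    = (2·10 + 2 + 0 − 7 − 3) / 2 = 12 / 2 = 6.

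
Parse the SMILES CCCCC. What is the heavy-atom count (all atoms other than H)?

5

Every atom symbol written in the SMILES (organic subset) is one heavy atom; implicit H are not written.
Heavy atoms by element → C:5.
Total: 5.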